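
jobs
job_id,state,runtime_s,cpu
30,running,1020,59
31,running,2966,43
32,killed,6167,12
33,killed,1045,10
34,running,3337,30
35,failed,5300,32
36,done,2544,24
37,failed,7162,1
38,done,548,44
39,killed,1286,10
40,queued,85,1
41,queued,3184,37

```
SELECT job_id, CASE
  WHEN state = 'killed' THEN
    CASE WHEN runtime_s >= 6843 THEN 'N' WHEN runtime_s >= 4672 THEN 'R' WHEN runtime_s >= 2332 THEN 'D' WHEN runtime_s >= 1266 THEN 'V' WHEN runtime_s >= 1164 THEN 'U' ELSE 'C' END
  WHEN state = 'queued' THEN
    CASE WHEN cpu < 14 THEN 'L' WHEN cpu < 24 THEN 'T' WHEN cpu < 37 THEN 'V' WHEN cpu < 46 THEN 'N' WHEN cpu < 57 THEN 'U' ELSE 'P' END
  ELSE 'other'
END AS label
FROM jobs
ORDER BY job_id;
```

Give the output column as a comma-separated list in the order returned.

job_id=30: state='running' → outer ELSE → other
job_id=31: state='running' → outer ELSE → other
job_id=32: state='killed' → inner[runtime_s >= 4672] → R
job_id=33: state='killed' → inner[ELSE] → C
job_id=34: state='running' → outer ELSE → other
job_id=35: state='failed' → outer ELSE → other
job_id=36: state='done' → outer ELSE → other
job_id=37: state='failed' → outer ELSE → other
job_id=38: state='done' → outer ELSE → other
job_id=39: state='killed' → inner[runtime_s >= 1266] → V
job_id=40: state='queued' → inner[cpu < 14] → L
job_id=41: state='queued' → inner[cpu < 46] → N

other, other, R, C, other, other, other, other, other, V, L, N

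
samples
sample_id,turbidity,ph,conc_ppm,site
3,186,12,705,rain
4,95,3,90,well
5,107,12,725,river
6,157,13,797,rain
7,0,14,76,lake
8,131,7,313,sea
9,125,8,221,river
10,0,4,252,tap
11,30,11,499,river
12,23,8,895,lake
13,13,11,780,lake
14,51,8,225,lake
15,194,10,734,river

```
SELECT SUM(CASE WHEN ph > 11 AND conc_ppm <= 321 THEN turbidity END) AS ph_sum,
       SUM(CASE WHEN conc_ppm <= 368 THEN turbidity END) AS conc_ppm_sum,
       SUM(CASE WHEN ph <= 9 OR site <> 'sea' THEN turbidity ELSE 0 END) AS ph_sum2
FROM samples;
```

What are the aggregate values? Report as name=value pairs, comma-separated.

[ph_sum: ph > 11 AND conc_ppm <= 321]
sample_id=3: ✗
sample_id=4: ✗
sample_id=5: ✗
sample_id=6: ✗
sample_id=7: ✓ → 0
sample_id=8: ✗
sample_id=9: ✗
sample_id=10: ✗
sample_id=11: ✗
sample_id=12: ✗
sample_id=13: ✗
sample_id=14: ✗
sample_id=15: ✗
ph_sum = 0
—
[conc_ppm_sum: conc_ppm <= 368]
sample_id=3: ✗
sample_id=4: ✓ → 95
sample_id=5: ✗
sample_id=6: ✗
sample_id=7: ✓ → 0
sample_id=8: ✓ → 131
sample_id=9: ✓ → 125
sample_id=10: ✓ → 0
sample_id=11: ✗
sample_id=12: ✗
sample_id=13: ✗
sample_id=14: ✓ → 51
sample_id=15: ✗
conc_ppm_sum = 95 + 131 + 125 + 51 = 402
—
[ph_sum2: ph <= 9 OR site <> 'sea']
sample_id=3: ✓ → 186
sample_id=4: ✓ → 95
sample_id=5: ✓ → 107
sample_id=6: ✓ → 157
sample_id=7: ✓ → 0
sample_id=8: ✓ → 131
sample_id=9: ✓ → 125
sample_id=10: ✓ → 0
sample_id=11: ✓ → 30
sample_id=12: ✓ → 23
sample_id=13: ✓ → 13
sample_id=14: ✓ → 51
sample_id=15: ✓ → 194
ph_sum2 = 186 + 95 + 107 + 157 + 131 + 125 + 30 + 23 + 13 + 51 + 194 = 1112

ph_sum=0, conc_ppm_sum=402, ph_sum2=1112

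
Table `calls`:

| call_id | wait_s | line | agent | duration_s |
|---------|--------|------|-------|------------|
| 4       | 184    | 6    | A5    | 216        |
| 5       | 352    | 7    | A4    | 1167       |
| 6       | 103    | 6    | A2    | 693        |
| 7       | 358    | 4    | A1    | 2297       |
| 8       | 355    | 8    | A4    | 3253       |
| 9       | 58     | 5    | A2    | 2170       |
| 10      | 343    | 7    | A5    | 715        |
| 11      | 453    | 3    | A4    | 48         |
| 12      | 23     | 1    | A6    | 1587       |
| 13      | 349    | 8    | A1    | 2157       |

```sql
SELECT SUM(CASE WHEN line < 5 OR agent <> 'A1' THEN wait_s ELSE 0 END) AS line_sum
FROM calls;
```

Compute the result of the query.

2229

call_id=4: ✓ → 184
call_id=5: ✓ → 352
call_id=6: ✓ → 103
call_id=7: ✓ → 358
call_id=8: ✓ → 355
call_id=9: ✓ → 58
call_id=10: ✓ → 343
call_id=11: ✓ → 453
call_id=12: ✓ → 23
call_id=13: ✗
line_sum = 184 + 352 + 103 + 358 + 355 + 58 + 343 + 453 + 23 = 2229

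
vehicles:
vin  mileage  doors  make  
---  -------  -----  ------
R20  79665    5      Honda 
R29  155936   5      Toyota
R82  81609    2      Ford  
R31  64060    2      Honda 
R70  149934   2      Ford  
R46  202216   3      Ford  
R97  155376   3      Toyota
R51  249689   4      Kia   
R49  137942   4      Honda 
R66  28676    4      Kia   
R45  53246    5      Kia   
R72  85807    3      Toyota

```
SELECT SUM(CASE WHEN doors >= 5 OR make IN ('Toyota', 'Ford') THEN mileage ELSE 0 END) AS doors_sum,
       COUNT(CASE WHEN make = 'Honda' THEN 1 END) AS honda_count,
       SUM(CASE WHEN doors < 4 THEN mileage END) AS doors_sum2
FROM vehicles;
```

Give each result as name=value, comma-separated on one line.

doors_sum=963789, honda_count=3, doors_sum2=739002

[doors_sum: doors >= 5 OR make IN ('Toyota', 'Ford')]
vin=R20: ✓ → 79665
vin=R29: ✓ → 155936
vin=R82: ✓ → 81609
vin=R31: ✗
vin=R70: ✓ → 149934
vin=R46: ✓ → 202216
vin=R97: ✓ → 155376
vin=R51: ✗
vin=R49: ✗
vin=R66: ✗
vin=R45: ✓ → 53246
vin=R72: ✓ → 85807
doors_sum = 79665 + 155936 + 81609 + 149934 + 202216 + 155376 + 53246 + 85807 = 963789
—
[honda_count: make = 'Honda']
vin=R20: ✓ → 1
vin=R29: ✗
vin=R82: ✗
vin=R31: ✓ → 1
vin=R70: ✗
vin=R46: ✗
vin=R97: ✗
vin=R51: ✗
vin=R49: ✓ → 1
vin=R66: ✗
vin=R45: ✗
vin=R72: ✗
honda_count = COUNT(1, 1, 1) = 3
—
[doors_sum2: doors < 4]
vin=R20: ✗
vin=R29: ✗
vin=R82: ✓ → 81609
vin=R31: ✓ → 64060
vin=R70: ✓ → 149934
vin=R46: ✓ → 202216
vin=R97: ✓ → 155376
vin=R51: ✗
vin=R49: ✗
vin=R66: ✗
vin=R45: ✗
vin=R72: ✓ → 85807
doors_sum2 = 81609 + 64060 + 149934 + 202216 + 155376 + 85807 = 739002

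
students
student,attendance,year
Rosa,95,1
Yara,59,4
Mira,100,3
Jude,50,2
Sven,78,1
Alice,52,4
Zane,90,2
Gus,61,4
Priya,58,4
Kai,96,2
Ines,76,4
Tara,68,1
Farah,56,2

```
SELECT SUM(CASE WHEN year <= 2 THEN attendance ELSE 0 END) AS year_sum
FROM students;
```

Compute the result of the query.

533

student=Rosa: ✓ → 95
student=Yara: ✗
student=Mira: ✗
student=Jude: ✓ → 50
student=Sven: ✓ → 78
student=Alice: ✗
student=Zane: ✓ → 90
student=Gus: ✗
student=Priya: ✗
student=Kai: ✓ → 96
student=Ines: ✗
student=Tara: ✓ → 68
student=Farah: ✓ → 56
year_sum = 95 + 50 + 78 + 90 + 96 + 68 + 56 = 533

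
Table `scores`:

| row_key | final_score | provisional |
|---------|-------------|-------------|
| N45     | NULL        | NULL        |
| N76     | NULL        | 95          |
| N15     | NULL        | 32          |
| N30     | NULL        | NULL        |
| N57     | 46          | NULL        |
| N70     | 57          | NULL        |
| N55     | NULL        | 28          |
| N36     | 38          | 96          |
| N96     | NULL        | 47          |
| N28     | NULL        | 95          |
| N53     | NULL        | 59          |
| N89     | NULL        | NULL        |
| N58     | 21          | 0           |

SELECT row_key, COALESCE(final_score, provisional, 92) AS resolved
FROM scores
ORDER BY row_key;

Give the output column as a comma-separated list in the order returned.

32, 95, 92, 38, 92, 59, 28, 46, 21, 57, 95, 92, 47

row_key=N15: final_score=NULL, provisional=32 → 32
row_key=N28: final_score=NULL, provisional=95 → 95
row_key=N30: final_score=NULL, provisional=NULL, → literal 92 → 92
row_key=N36: final_score=38 → 38
row_key=N45: final_score=NULL, provisional=NULL, → literal 92 → 92
row_key=N53: final_score=NULL, provisional=59 → 59
row_key=N55: final_score=NULL, provisional=28 → 28
row_key=N57: final_score=46 → 46
row_key=N58: final_score=21 → 21
row_key=N70: final_score=57 → 57
row_key=N76: final_score=NULL, provisional=95 → 95
row_key=N89: final_score=NULL, provisional=NULL, → literal 92 → 92
row_key=N96: final_score=NULL, provisional=47 → 47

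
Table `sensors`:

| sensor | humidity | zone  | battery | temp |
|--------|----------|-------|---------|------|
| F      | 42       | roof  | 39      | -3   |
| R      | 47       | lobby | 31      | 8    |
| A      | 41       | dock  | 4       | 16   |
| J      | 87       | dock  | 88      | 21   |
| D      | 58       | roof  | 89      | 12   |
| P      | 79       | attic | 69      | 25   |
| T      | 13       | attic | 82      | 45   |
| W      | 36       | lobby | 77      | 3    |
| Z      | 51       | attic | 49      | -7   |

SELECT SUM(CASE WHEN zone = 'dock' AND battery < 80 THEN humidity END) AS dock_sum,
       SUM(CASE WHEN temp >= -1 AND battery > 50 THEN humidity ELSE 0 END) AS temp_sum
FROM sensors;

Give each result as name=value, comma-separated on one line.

[dock_sum: zone = 'dock' AND battery < 80]
sensor=F: ✗
sensor=R: ✗
sensor=A: ✓ → 41
sensor=J: ✗
sensor=D: ✗
sensor=P: ✗
sensor=T: ✗
sensor=W: ✗
sensor=Z: ✗
dock_sum = 41
—
[temp_sum: temp >= -1 AND battery > 50]
sensor=F: ✗
sensor=R: ✗
sensor=A: ✗
sensor=J: ✓ → 87
sensor=D: ✓ → 58
sensor=P: ✓ → 79
sensor=T: ✓ → 13
sensor=W: ✓ → 36
sensor=Z: ✗
temp_sum = 87 + 58 + 79 + 13 + 36 = 273

dock_sum=41, temp_sum=273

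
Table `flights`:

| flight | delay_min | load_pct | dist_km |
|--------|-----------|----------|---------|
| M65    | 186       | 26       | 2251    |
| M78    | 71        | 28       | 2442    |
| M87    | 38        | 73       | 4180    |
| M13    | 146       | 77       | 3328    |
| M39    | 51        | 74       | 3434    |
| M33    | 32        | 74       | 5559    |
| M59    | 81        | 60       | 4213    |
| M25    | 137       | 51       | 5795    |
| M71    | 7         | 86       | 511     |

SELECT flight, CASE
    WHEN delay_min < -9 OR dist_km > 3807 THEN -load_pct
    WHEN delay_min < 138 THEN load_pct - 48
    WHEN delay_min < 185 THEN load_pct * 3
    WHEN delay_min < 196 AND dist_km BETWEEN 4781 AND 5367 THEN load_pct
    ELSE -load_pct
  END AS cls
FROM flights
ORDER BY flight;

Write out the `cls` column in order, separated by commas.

231, -51, -74, 26, -60, -26, 38, -20, -73

flight=M13: delay_min < 185 → 231
flight=M25: delay_min < -9 OR dist_km > 3807 → -51
flight=M33: delay_min < -9 OR dist_km > 3807 → -74
flight=M39: delay_min < 138 → 26
flight=M59: delay_min < -9 OR dist_km > 3807 → -60
flight=M65: ELSE → -26
flight=M71: delay_min < 138 → 38
flight=M78: delay_min < 138 → -20
flight=M87: delay_min < -9 OR dist_km > 3807 → -73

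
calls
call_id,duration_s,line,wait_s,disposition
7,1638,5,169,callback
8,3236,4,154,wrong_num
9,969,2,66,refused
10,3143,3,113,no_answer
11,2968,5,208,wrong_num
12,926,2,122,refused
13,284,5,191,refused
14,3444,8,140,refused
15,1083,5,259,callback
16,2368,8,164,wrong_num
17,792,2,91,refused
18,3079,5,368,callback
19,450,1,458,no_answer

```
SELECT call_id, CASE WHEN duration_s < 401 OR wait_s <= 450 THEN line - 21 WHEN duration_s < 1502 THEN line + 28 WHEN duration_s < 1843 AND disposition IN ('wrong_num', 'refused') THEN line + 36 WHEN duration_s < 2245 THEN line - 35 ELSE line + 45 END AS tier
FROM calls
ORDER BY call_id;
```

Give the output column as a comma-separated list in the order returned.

-16, -17, -19, -18, -16, -19, -16, -13, -16, -13, -19, -16, 29

call_id=7: duration_s < 401 OR wait_s <= 450 → -16
call_id=8: duration_s < 401 OR wait_s <= 450 → -17
call_id=9: duration_s < 401 OR wait_s <= 450 → -19
call_id=10: duration_s < 401 OR wait_s <= 450 → -18
call_id=11: duration_s < 401 OR wait_s <= 450 → -16
call_id=12: duration_s < 401 OR wait_s <= 450 → -19
call_id=13: duration_s < 401 OR wait_s <= 450 → -16
call_id=14: duration_s < 401 OR wait_s <= 450 → -13
call_id=15: duration_s < 401 OR wait_s <= 450 → -16
call_id=16: duration_s < 401 OR wait_s <= 450 → -13
call_id=17: duration_s < 401 OR wait_s <= 450 → -19
call_id=18: duration_s < 401 OR wait_s <= 450 → -16
call_id=19: duration_s < 1502 → 29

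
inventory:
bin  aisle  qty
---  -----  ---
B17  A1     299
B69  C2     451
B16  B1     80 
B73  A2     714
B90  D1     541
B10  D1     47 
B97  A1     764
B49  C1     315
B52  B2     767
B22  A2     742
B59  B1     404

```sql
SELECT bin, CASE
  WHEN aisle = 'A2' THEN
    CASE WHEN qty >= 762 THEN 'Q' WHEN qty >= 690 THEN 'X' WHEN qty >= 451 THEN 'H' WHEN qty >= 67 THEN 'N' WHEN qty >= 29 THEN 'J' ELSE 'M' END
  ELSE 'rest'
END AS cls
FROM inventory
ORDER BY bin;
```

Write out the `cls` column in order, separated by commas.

bin=B10: aisle='D1' → outer ELSE → rest
bin=B16: aisle='B1' → outer ELSE → rest
bin=B17: aisle='A1' → outer ELSE → rest
bin=B22: aisle='A2' → inner[qty >= 690] → X
bin=B49: aisle='C1' → outer ELSE → rest
bin=B52: aisle='B2' → outer ELSE → rest
bin=B59: aisle='B1' → outer ELSE → rest
bin=B69: aisle='C2' → outer ELSE → rest
bin=B73: aisle='A2' → inner[qty >= 690] → X
bin=B90: aisle='D1' → outer ELSE → rest
bin=B97: aisle='A1' → outer ELSE → rest

rest, rest, rest, X, rest, rest, rest, rest, X, rest, rest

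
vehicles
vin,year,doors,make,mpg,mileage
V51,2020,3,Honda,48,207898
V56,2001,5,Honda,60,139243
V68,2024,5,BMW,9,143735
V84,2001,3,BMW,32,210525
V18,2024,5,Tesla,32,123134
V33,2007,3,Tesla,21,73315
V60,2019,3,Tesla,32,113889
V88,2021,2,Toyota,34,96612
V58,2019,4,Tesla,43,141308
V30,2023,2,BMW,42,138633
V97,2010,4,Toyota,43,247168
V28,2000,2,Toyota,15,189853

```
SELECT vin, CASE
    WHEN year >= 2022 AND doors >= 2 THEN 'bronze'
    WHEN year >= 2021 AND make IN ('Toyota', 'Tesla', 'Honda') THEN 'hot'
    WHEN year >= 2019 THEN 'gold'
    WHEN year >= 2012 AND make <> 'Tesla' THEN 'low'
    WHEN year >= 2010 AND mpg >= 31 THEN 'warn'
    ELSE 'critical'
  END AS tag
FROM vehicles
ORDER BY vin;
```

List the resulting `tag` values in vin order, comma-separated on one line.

vin=V18: year >= 2022 AND doors >= 2 → bronze
vin=V28: ELSE → critical
vin=V30: year >= 2022 AND doors >= 2 → bronze
vin=V33: ELSE → critical
vin=V51: year >= 2019 → gold
vin=V56: ELSE → critical
vin=V58: year >= 2019 → gold
vin=V60: year >= 2019 → gold
vin=V68: year >= 2022 AND doors >= 2 → bronze
vin=V84: ELSE → critical
vin=V88: year >= 2021 AND make IN ('Toyota', 'Tesla', 'Honda') → hot
vin=V97: year >= 2010 AND mpg >= 31 → warn

bronze, critical, bronze, critical, gold, critical, gold, gold, bronze, critical, hot, warn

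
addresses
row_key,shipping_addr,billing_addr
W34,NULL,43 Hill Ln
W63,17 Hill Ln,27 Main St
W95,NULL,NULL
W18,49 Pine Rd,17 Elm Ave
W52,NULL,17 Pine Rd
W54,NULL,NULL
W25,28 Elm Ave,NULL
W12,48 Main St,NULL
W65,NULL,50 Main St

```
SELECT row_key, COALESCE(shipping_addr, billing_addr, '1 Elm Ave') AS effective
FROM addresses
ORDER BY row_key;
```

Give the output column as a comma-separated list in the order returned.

row_key=W12: shipping_addr=48 Main St → 48 Main St
row_key=W18: shipping_addr=49 Pine Rd → 49 Pine Rd
row_key=W25: shipping_addr=28 Elm Ave → 28 Elm Ave
row_key=W34: shipping_addr=NULL, billing_addr=43 Hill Ln → 43 Hill Ln
row_key=W52: shipping_addr=NULL, billing_addr=17 Pine Rd → 17 Pine Rd
row_key=W54: shipping_addr=NULL, billing_addr=NULL, → literal 1 Elm Ave → 1 Elm Ave
row_key=W63: shipping_addr=17 Hill Ln → 17 Hill Ln
row_key=W65: shipping_addr=NULL, billing_addr=50 Main St → 50 Main St
row_key=W95: shipping_addr=NULL, billing_addr=NULL, → literal 1 Elm Ave → 1 Elm Ave

48 Main St, 49 Pine Rd, 28 Elm Ave, 43 Hill Ln, 17 Pine Rd, 1 Elm Ave, 17 Hill Ln, 50 Main St, 1 Elm Ave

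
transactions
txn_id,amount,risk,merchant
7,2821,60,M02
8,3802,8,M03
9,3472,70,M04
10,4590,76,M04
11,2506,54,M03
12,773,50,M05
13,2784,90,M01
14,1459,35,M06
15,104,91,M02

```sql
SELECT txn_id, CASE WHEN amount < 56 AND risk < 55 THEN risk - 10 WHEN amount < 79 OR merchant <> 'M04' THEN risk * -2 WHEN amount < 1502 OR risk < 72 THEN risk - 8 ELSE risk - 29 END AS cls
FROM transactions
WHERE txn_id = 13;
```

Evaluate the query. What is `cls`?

-180

txn_id = 13: amount=2784, risk=90, merchant=M01.
amount < 56 AND risk < 55 → false
amount < 79 OR merchant <> 'M04' → true → -180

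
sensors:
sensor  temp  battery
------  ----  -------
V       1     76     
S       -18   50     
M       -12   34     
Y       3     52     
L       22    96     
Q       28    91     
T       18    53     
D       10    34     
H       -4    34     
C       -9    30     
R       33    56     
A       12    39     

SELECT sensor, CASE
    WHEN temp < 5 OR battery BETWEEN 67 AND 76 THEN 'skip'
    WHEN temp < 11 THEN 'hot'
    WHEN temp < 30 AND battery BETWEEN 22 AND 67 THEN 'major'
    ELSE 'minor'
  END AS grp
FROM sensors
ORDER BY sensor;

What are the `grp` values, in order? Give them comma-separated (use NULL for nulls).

sensor=A: temp < 30 AND battery BETWEEN 22 AND 67 → major
sensor=C: temp < 5 OR battery BETWEEN 67 AND 76 → skip
sensor=D: temp < 11 → hot
sensor=H: temp < 5 OR battery BETWEEN 67 AND 76 → skip
sensor=L: ELSE → minor
sensor=M: temp < 5 OR battery BETWEEN 67 AND 76 → skip
sensor=Q: ELSE → minor
sensor=R: ELSE → minor
sensor=S: temp < 5 OR battery BETWEEN 67 AND 76 → skip
sensor=T: temp < 30 AND battery BETWEEN 22 AND 67 → major
sensor=V: temp < 5 OR battery BETWEEN 67 AND 76 → skip
sensor=Y: temp < 5 OR battery BETWEEN 67 AND 76 → skip

major, skip, hot, skip, minor, skip, minor, minor, skip, major, skip, skip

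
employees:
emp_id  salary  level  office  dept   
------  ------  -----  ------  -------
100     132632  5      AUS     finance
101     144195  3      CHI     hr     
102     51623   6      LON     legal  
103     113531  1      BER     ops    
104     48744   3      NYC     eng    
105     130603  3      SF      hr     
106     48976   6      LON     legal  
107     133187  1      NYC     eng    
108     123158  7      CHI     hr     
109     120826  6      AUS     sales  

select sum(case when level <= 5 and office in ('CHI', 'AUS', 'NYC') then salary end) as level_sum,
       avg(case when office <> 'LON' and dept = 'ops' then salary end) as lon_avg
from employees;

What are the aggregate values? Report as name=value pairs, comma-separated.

level_sum=458758, lon_avg=113531

[level_sum: level <= 5 and office in ('CHI', 'AUS', 'NYC')]
emp_id=100: ✓ → 132632
emp_id=101: ✓ → 144195
emp_id=102: ✗
emp_id=103: ✗
emp_id=104: ✓ → 48744
emp_id=105: ✗
emp_id=106: ✗
emp_id=107: ✓ → 133187
emp_id=108: ✗
emp_id=109: ✗
level_sum = 132632 + 144195 + 48744 + 133187 = 458758
—
[lon_avg: office <> 'LON' and dept = 'ops']
emp_id=100: ✗
emp_id=101: ✗
emp_id=102: ✗
emp_id=103: ✓ → 113531
emp_id=104: ✗
emp_id=105: ✗
emp_id=106: ✗
emp_id=107: ✗
emp_id=108: ✗
emp_id=109: ✗
lon_avg = 113531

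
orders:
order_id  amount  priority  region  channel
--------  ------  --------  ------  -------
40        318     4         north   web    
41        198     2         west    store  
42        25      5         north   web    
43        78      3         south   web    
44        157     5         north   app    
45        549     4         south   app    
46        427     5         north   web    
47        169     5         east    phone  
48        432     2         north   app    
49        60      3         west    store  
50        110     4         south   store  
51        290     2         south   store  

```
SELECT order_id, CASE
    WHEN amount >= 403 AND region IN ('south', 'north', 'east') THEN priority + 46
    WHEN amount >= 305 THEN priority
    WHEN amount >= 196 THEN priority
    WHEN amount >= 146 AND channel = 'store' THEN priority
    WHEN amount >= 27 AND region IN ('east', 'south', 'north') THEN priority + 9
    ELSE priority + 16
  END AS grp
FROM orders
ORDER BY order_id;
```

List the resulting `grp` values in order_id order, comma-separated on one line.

order_id=40: amount >= 305 → 4
order_id=41: amount >= 196 → 2
order_id=42: ELSE → 21
order_id=43: amount >= 27 AND region IN ('east', 'south', 'north') → 12
order_id=44: amount >= 27 AND region IN ('east', 'south', 'north') → 14
order_id=45: amount >= 403 AND region IN ('south', 'north', 'east') → 50
order_id=46: amount >= 403 AND region IN ('south', 'north', 'east') → 51
order_id=47: amount >= 27 AND region IN ('east', 'south', 'north') → 14
order_id=48: amount >= 403 AND region IN ('south', 'north', 'east') → 48
order_id=49: ELSE → 19
order_id=50: amount >= 27 AND region IN ('east', 'south', 'north') → 13
order_id=51: amount >= 196 → 2

4, 2, 21, 12, 14, 50, 51, 14, 48, 19, 13, 2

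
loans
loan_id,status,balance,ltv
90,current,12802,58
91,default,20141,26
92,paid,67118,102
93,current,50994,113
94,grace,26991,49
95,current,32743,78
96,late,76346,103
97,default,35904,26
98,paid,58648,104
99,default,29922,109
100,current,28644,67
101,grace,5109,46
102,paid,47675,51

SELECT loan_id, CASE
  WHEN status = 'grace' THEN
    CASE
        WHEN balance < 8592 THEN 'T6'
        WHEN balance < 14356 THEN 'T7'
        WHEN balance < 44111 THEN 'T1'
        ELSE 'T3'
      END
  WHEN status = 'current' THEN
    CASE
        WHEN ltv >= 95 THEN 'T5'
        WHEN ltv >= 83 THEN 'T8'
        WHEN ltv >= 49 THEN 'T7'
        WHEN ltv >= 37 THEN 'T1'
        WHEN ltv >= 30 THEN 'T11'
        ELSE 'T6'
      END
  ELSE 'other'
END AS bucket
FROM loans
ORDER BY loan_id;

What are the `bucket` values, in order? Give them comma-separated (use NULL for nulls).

loan_id=90: status='current' → inner[ltv >= 49] → T7
loan_id=91: status='default' → outer ELSE → other
loan_id=92: status='paid' → outer ELSE → other
loan_id=93: status='current' → inner[ltv >= 95] → T5
loan_id=94: status='grace' → inner[balance < 44111] → T1
loan_id=95: status='current' → inner[ltv >= 49] → T7
loan_id=96: status='late' → outer ELSE → other
loan_id=97: status='default' → outer ELSE → other
loan_id=98: status='paid' → outer ELSE → other
loan_id=99: status='default' → outer ELSE → other
loan_id=100: status='current' → inner[ltv >= 49] → T7
loan_id=101: status='grace' → inner[balance < 8592] → T6
loan_id=102: status='paid' → outer ELSE → other

T7, other, other, T5, T1, T7, other, other, other, other, T7, T6, other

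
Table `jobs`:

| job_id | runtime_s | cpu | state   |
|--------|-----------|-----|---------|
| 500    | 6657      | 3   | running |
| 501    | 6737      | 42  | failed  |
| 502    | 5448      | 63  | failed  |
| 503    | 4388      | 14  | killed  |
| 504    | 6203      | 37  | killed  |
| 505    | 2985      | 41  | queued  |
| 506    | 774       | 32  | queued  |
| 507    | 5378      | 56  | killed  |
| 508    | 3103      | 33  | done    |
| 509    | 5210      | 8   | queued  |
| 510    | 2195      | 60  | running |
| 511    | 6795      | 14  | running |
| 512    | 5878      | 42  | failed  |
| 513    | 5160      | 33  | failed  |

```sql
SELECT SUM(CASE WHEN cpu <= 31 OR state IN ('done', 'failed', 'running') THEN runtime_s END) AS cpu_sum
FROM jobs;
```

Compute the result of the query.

51571

job_id=500: ✓ → 6657
job_id=501: ✓ → 6737
job_id=502: ✓ → 5448
job_id=503: ✓ → 4388
job_id=504: ✗
job_id=505: ✗
job_id=506: ✗
job_id=507: ✗
job_id=508: ✓ → 3103
job_id=509: ✓ → 5210
job_id=510: ✓ → 2195
job_id=511: ✓ → 6795
job_id=512: ✓ → 5878
job_id=513: ✓ → 5160
cpu_sum = 6657 + 6737 + 5448 + 4388 + 3103 + 5210 + 2195 + 6795 + 5878 + 5160 = 51571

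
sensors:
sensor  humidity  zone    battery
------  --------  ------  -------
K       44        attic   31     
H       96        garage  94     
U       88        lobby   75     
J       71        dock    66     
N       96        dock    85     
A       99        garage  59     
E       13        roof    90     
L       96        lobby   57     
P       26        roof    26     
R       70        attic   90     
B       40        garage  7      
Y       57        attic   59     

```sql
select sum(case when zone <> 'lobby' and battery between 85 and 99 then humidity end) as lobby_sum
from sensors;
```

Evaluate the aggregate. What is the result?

275

sensor=K: ✗
sensor=H: ✓ → 96
sensor=U: ✗
sensor=J: ✗
sensor=N: ✓ → 96
sensor=A: ✗
sensor=E: ✓ → 13
sensor=L: ✗
sensor=P: ✗
sensor=R: ✓ → 70
sensor=B: ✗
sensor=Y: ✗
lobby_sum = 96 + 96 + 13 + 70 = 275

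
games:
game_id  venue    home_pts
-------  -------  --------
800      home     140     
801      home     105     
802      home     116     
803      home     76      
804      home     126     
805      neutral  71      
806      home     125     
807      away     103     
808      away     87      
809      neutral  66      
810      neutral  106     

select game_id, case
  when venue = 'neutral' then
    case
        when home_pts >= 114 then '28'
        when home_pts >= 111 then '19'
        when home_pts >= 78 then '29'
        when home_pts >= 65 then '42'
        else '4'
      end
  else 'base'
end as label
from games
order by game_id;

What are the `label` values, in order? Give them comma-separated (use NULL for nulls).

game_id=800: venue='home' → outer ELSE → base
game_id=801: venue='home' → outer ELSE → base
game_id=802: venue='home' → outer ELSE → base
game_id=803: venue='home' → outer ELSE → base
game_id=804: venue='home' → outer ELSE → base
game_id=805: venue='neutral' → inner[home_pts >= 65] → 42
game_id=806: venue='home' → outer ELSE → base
game_id=807: venue='away' → outer ELSE → base
game_id=808: venue='away' → outer ELSE → base
game_id=809: venue='neutral' → inner[home_pts >= 65] → 42
game_id=810: venue='neutral' → inner[home_pts >= 78] → 29

base, base, base, base, base, 42, base, base, base, 42, 29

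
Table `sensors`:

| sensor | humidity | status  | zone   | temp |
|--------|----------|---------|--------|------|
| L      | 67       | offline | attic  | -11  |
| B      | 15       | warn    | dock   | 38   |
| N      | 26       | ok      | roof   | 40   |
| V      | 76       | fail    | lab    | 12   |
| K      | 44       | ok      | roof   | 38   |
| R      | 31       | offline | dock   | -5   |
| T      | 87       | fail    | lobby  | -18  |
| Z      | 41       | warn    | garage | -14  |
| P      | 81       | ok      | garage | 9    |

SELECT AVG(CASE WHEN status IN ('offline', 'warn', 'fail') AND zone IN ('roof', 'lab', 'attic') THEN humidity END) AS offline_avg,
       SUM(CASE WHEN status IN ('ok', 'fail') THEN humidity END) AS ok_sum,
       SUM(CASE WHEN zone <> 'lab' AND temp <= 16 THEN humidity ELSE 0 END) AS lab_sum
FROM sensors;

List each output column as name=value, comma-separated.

offline_avg=71.5, ok_sum=314, lab_sum=307

[offline_avg: status IN ('offline', 'warn', 'fail') AND zone IN ('roof', 'lab', 'attic')]
sensor=L: ✓ → 67
sensor=B: ✗
sensor=N: ✗
sensor=V: ✓ → 76
sensor=K: ✗
sensor=R: ✗
sensor=T: ✗
sensor=Z: ✗
sensor=P: ✗
offline_avg = (67 + 76) / 2 = 71.5
—
[ok_sum: status IN ('ok', 'fail')]
sensor=L: ✗
sensor=B: ✗
sensor=N: ✓ → 26
sensor=V: ✓ → 76
sensor=K: ✓ → 44
sensor=R: ✗
sensor=T: ✓ → 87
sensor=Z: ✗
sensor=P: ✓ → 81
ok_sum = 26 + 76 + 44 + 87 + 81 = 314
—
[lab_sum: zone <> 'lab' AND temp <= 16]
sensor=L: ✓ → 67
sensor=B: ✗
sensor=N: ✗
sensor=V: ✗
sensor=K: ✗
sensor=R: ✓ → 31
sensor=T: ✓ → 87
sensor=Z: ✓ → 41
sensor=P: ✓ → 81
lab_sum = 67 + 31 + 87 + 41 + 81 = 307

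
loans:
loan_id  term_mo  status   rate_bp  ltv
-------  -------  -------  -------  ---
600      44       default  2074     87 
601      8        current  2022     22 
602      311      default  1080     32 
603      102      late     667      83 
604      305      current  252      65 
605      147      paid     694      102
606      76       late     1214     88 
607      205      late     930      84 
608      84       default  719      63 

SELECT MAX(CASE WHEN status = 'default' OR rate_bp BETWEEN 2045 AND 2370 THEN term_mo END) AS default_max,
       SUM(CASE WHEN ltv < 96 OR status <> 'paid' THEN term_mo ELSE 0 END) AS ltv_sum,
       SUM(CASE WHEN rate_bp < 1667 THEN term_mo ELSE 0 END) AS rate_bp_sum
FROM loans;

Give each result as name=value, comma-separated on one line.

default_max=311, ltv_sum=1135, rate_bp_sum=1230

[default_max: status = 'default' OR rate_bp BETWEEN 2045 AND 2370]
loan_id=600: ✓ → 44
loan_id=601: ✗
loan_id=602: ✓ → 311
loan_id=603: ✗
loan_id=604: ✗
loan_id=605: ✗
loan_id=606: ✗
loan_id=607: ✗
loan_id=608: ✓ → 84
default_max = MAX(44, 311, 84) = 311
—
[ltv_sum: ltv < 96 OR status <> 'paid']
loan_id=600: ✓ → 44
loan_id=601: ✓ → 8
loan_id=602: ✓ → 311
loan_id=603: ✓ → 102
loan_id=604: ✓ → 305
loan_id=605: ✗
loan_id=606: ✓ → 76
loan_id=607: ✓ → 205
loan_id=608: ✓ → 84
ltv_sum = 44 + 8 + 311 + 102 + 305 + 76 + 205 + 84 = 1135
—
[rate_bp_sum: rate_bp < 1667]
loan_id=600: ✗
loan_id=601: ✗
loan_id=602: ✓ → 311
loan_id=603: ✓ → 102
loan_id=604: ✓ → 305
loan_id=605: ✓ → 147
loan_id=606: ✓ → 76
loan_id=607: ✓ → 205
loan_id=608: ✓ → 84
rate_bp_sum = 311 + 102 + 305 + 147 + 76 + 205 + 84 = 1230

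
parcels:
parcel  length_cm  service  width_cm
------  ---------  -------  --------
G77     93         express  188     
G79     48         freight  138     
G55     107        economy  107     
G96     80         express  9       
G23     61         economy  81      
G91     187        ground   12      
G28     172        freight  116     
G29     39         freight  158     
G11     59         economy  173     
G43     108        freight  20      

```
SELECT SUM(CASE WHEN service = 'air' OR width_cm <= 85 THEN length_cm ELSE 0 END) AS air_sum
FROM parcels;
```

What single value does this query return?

436

parcel=G77: ✗
parcel=G79: ✗
parcel=G55: ✗
parcel=G96: ✓ → 80
parcel=G23: ✓ → 61
parcel=G91: ✓ → 187
parcel=G28: ✗
parcel=G29: ✗
parcel=G11: ✗
parcel=G43: ✓ → 108
air_sum = 80 + 61 + 187 + 108 = 436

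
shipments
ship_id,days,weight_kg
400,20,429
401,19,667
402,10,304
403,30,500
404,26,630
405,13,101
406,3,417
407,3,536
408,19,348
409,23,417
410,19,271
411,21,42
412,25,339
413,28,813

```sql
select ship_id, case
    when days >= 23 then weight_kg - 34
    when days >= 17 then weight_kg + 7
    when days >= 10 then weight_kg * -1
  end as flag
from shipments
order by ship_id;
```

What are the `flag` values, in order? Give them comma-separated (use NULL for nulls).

ship_id=400: days >= 17 → 436
ship_id=401: days >= 17 → 674
ship_id=402: days >= 10 → -304
ship_id=403: days >= 23 → 466
ship_id=404: days >= 23 → 596
ship_id=405: days >= 10 → -101
ship_id=406: (no match → NULL) → NULL
ship_id=407: (no match → NULL) → NULL
ship_id=408: days >= 17 → 355
ship_id=409: days >= 23 → 383
ship_id=410: days >= 17 → 278
ship_id=411: days >= 17 → 49
ship_id=412: days >= 23 → 305
ship_id=413: days >= 23 → 779

436, 674, -304, 466, 596, -101, NULL, NULL, 355, 383, 278, 49, 305, 779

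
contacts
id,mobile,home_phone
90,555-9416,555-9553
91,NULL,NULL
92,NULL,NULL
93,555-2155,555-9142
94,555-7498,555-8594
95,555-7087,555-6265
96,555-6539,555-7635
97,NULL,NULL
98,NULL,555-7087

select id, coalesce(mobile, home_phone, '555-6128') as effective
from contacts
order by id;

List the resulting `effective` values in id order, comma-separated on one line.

id=90: mobile=555-9416 → 555-9416
id=91: mobile=NULL, home_phone=NULL, → literal 555-6128 → 555-6128
id=92: mobile=NULL, home_phone=NULL, → literal 555-6128 → 555-6128
id=93: mobile=555-2155 → 555-2155
id=94: mobile=555-7498 → 555-7498
id=95: mobile=555-7087 → 555-7087
id=96: mobile=555-6539 → 555-6539
id=97: mobile=NULL, home_phone=NULL, → literal 555-6128 → 555-6128
id=98: mobile=NULL, home_phone=555-7087 → 555-7087

555-9416, 555-6128, 555-6128, 555-2155, 555-7498, 555-7087, 555-6539, 555-6128, 555-7087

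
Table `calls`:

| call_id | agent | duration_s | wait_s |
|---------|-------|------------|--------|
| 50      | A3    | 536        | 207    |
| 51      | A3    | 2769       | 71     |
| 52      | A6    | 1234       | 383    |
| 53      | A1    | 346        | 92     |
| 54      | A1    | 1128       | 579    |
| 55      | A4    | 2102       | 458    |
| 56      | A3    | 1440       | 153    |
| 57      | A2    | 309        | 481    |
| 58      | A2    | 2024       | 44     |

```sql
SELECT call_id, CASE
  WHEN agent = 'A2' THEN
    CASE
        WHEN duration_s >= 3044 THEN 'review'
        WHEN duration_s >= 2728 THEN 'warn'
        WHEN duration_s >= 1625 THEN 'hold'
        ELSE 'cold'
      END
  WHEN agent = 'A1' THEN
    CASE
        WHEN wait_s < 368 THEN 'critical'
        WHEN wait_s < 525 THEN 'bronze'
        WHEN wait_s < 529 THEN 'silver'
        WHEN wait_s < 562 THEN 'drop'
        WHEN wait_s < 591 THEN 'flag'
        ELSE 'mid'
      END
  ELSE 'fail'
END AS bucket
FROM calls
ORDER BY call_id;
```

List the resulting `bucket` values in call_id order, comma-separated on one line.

call_id=50: agent='A3' → outer ELSE → fail
call_id=51: agent='A3' → outer ELSE → fail
call_id=52: agent='A6' → outer ELSE → fail
call_id=53: agent='A1' → inner[wait_s < 368] → critical
call_id=54: agent='A1' → inner[wait_s < 591] → flag
call_id=55: agent='A4' → outer ELSE → fail
call_id=56: agent='A3' → outer ELSE → fail
call_id=57: agent='A2' → inner[ELSE] → cold
call_id=58: agent='A2' → inner[duration_s >= 1625] → hold

fail, fail, fail, critical, flag, fail, fail, cold, hold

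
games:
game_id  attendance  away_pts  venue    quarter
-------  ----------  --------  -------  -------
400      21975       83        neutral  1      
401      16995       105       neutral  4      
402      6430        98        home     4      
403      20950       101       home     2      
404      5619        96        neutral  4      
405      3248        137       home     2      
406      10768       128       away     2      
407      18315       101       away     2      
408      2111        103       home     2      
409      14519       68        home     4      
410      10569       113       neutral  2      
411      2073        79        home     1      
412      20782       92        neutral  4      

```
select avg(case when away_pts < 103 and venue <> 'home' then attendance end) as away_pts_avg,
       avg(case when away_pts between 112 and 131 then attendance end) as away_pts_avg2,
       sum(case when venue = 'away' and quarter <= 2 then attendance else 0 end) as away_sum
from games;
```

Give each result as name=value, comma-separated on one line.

away_pts_avg=16672.75, away_pts_avg2=10668.5, away_sum=29083

[away_pts_avg: away_pts < 103 and venue <> 'home']
game_id=400: ✓ → 21975
game_id=401: ✗
game_id=402: ✗
game_id=403: ✗
game_id=404: ✓ → 5619
game_id=405: ✗
game_id=406: ✗
game_id=407: ✓ → 18315
game_id=408: ✗
game_id=409: ✗
game_id=410: ✗
game_id=411: ✗
game_id=412: ✓ → 20782
away_pts_avg = (21975 + 5619 + 18315 + 20782) / 4 = 16672.75
—
[away_pts_avg2: away_pts between 112 and 131]
game_id=400: ✗
game_id=401: ✗
game_id=402: ✗
game_id=403: ✗
game_id=404: ✗
game_id=405: ✗
game_id=406: ✓ → 10768
game_id=407: ✗
game_id=408: ✗
game_id=409: ✗
game_id=410: ✓ → 10569
game_id=411: ✗
game_id=412: ✗
away_pts_avg2 = (10768 + 10569) / 2 = 10668.5
—
[away_sum: venue = 'away' and quarter <= 2]
game_id=400: ✗
game_id=401: ✗
game_id=402: ✗
game_id=403: ✗
game_id=404: ✗
game_id=405: ✗
game_id=406: ✓ → 10768
game_id=407: ✓ → 18315
game_id=408: ✗
game_id=409: ✗
game_id=410: ✗
game_id=411: ✗
game_id=412: ✗
away_sum = 10768 + 18315 = 29083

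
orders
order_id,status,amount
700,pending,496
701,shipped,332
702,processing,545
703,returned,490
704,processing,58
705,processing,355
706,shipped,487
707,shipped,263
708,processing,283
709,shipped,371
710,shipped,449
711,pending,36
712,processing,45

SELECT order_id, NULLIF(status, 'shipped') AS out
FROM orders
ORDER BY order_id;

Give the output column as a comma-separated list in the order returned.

pending, NULL, processing, returned, processing, processing, NULL, NULL, processing, NULL, NULL, pending, processing

order_id=700: status=pending vs shipped: differ → pending
order_id=701: status=shipped vs shipped: equal → NULL
order_id=702: status=processing vs shipped: differ → processing
order_id=703: status=returned vs shipped: differ → returned
order_id=704: status=processing vs shipped: differ → processing
order_id=705: status=processing vs shipped: differ → processing
order_id=706: status=shipped vs shipped: equal → NULL
order_id=707: status=shipped vs shipped: equal → NULL
order_id=708: status=processing vs shipped: differ → processing
order_id=709: status=shipped vs shipped: equal → NULL
order_id=710: status=shipped vs shipped: equal → NULL
order_id=711: status=pending vs shipped: differ → pending
order_id=712: status=processing vs shipped: differ → processing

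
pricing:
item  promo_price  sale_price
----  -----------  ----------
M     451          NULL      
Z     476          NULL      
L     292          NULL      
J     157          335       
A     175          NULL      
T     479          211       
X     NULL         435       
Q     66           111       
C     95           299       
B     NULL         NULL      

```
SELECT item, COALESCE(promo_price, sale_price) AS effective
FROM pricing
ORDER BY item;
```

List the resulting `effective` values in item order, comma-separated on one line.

175, NULL, 95, 157, 292, 451, 66, 479, 435, 476

item=A: promo_price=175 → 175
item=B: promo_price=NULL, sale_price=NULL (all NULL) → NULL
item=C: promo_price=95 → 95
item=J: promo_price=157 → 157
item=L: promo_price=292 → 292
item=M: promo_price=451 → 451
item=Q: promo_price=66 → 66
item=T: promo_price=479 → 479
item=X: promo_price=NULL, sale_price=435 → 435
item=Z: promo_price=476 → 476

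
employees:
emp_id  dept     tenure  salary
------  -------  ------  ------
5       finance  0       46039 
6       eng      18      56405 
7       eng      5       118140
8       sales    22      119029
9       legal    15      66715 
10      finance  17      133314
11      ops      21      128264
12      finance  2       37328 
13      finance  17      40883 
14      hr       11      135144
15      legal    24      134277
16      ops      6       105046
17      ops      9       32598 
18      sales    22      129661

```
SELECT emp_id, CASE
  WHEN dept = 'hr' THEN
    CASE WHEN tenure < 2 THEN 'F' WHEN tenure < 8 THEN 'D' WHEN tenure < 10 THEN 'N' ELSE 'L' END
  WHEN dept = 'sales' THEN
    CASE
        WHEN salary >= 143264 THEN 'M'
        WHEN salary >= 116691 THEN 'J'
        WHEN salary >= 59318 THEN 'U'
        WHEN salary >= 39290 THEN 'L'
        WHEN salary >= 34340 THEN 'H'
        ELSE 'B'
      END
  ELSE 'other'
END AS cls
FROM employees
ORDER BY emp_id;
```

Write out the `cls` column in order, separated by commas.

emp_id=5: dept='finance' → outer ELSE → other
emp_id=6: dept='eng' → outer ELSE → other
emp_id=7: dept='eng' → outer ELSE → other
emp_id=8: dept='sales' → inner[salary >= 116691] → J
emp_id=9: dept='legal' → outer ELSE → other
emp_id=10: dept='finance' → outer ELSE → other
emp_id=11: dept='ops' → outer ELSE → other
emp_id=12: dept='finance' → outer ELSE → other
emp_id=13: dept='finance' → outer ELSE → other
emp_id=14: dept='hr' → inner[ELSE] → L
emp_id=15: dept='legal' → outer ELSE → other
emp_id=16: dept='ops' → outer ELSE → other
emp_id=17: dept='ops' → outer ELSE → other
emp_id=18: dept='sales' → inner[salary >= 116691] → J

other, other, other, J, other, other, other, other, other, L, other, other, other, J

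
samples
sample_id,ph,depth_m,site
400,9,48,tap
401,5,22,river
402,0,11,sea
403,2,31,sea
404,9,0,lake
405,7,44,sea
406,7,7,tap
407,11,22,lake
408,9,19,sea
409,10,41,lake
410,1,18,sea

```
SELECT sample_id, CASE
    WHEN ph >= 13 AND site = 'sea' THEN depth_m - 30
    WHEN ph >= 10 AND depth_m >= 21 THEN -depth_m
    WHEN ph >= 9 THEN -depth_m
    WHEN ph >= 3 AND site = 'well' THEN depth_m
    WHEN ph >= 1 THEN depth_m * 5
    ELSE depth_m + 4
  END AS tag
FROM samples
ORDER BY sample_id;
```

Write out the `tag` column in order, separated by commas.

sample_id=400: ph >= 9 → -48
sample_id=401: ph >= 1 → 110
sample_id=402: ELSE → 15
sample_id=403: ph >= 1 → 155
sample_id=404: ph >= 9 → 0
sample_id=405: ph >= 1 → 220
sample_id=406: ph >= 1 → 35
sample_id=407: ph >= 10 AND depth_m >= 21 → -22
sample_id=408: ph >= 9 → -19
sample_id=409: ph >= 10 AND depth_m >= 21 → -41
sample_id=410: ph >= 1 → 90

-48, 110, 15, 155, 0, 220, 35, -22, -19, -41, 90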